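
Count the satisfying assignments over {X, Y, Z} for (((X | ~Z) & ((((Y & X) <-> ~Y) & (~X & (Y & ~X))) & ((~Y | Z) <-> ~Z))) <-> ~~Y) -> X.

6

Initial set: {((((X | ~Z) & ((((Y & X) <-> ~Y) & (~X & (Y & ~X))) & ((~Y | Z) <-> ~Z))) <-> ~~Y) -> X)}.
((((X | ~Z) & ((((Y & X) <-> ~Y) & (~X & (Y & ~X))) & ((~Y | Z) <-> ~Z))) <-> ~~Y) -> X): β-rule — branch into ~(((X | ~Z) & ((((Y & X) <-> ~Y) & (~X & (Y & ~X))) & ((~Y | Z) <-> ~Z))) <-> ~~Y)  //  X.
  branch 1 (add ~(((X | ~Z) & ((((Y & X) <-> ~Y) & (~X & (Y & ~X))) & ((~Y | Z) <-> ~Z))) <-> ~~Y)):
    ~(((X | ~Z) & ((((Y & X) <-> ~Y) & (~X & (Y & ~X))) & ((~Y | Z) <-> ~Z))) <-> ~~Y): β-rule — branch into ((X | ~Z) & ((((Y & X) <-> ~Y) & (~X & (Y & ~X))) & ((~Y | Z) <-> ~Z))), ~~~Y  //  ~((X | ~Z) & ((((Y & X) <-> ~Y) & (~X & (Y & ~X))) & ((~Y | Z) <-> ~Z))), ~~Y.
      branch 1.1 (add ((X | ~Z) & ((((Y & X) <-> ~Y) & (~X & (Y & ~X))) & ((~Y | Z) <-> ~Z))), ~~~Y):
        ((X | ~Z) & ((((Y & X) <-> ~Y) & (~X & (Y & ~X))) & ((~Y | Z) <-> ~Z))): α-rule — add (X | ~Z), ((((Y & X) <-> ~Y) & (~X & (Y & ~X))) & ((~Y | Z) <-> ~Z)).
        ~~~Y: drop double negation, giving ~Y.
        ((((Y & X) <-> ~Y) & (~X & (Y & ~X))) & ((~Y | Z) <-> ~Z)): α-rule — add (((Y & X) <-> ~Y) & (~X & (Y & ~X))), ((~Y | Z) <-> ~Z).
        (((Y & X) <-> ~Y) & (~X & (Y & ~X))): α-rule — add ((Y & X) <-> ~Y), (~X & (Y & ~X)).
        (~X & (Y & ~X)): α-rule — add ~X, (Y & ~X).
        (Y & ~X): α-rule — add Y, ~X.
        × closes — contains both Y and ~Y.
      branch 1.2 (add ~((X | ~Z) & ((((Y & X) <-> ~Y) & (~X & (Y & ~X))) & ((~Y | Z) <-> ~Z))), ~~Y):
        ~~Y: drop double negation, giving Y.
        ~((X | ~Z) & ((((Y & X) <-> ~Y) & (~X & (Y & ~X))) & ((~Y | Z) <-> ~Z))): β-rule — branch into ~(X | ~Z)  //  ~((((Y & X) <-> ~Y) & (~X & (Y & ~X))) & ((~Y | Z) <-> ~Z)).
          branch 1.2.1 (add ~(X | ~Z)):
            ~(X | ~Z): α-rule — add ~X, ~~Z.
            ○ open, literals {X=F, Y=T, Z=T}.
          branch 1.2.2 (add ~((((Y & X) <-> ~Y) & (~X & (Y & ~X))) & ((~Y | Z) <-> ~Z))):
            ~((((Y & X) <-> ~Y) & (~X & (Y & ~X))) & ((~Y | Z) <-> ~Z)): β-rule — branch into ~(((Y & X) <-> ~Y) & (~X & (Y & ~X)))  //  ~((~Y | Z) <-> ~Z).
              branch 1.2.2.1 (add ~(((Y & X) <-> ~Y) & (~X & (Y & ~X)))):
                ~(((Y & X) <-> ~Y) & (~X & (Y & ~X))): β-rule — branch into ~((Y & X) <-> ~Y)  //  ~(~X & (Y & ~X)).
                  branch 1.2.2.1.1 (add ~((Y & X) <-> ~Y)):
                    ~((Y & X) <-> ~Y): β-rule — branch into (Y & X), ~~Y  //  ~(Y & X), ~Y.
                      branch 1.2.2.1.1.1 (add (Y & X), ~~Y):
                        (Y & X): α-rule — add Y, X.
                        ○ open, literals {X=T, Y=T}.
                      branch 1.2.2.1.1.2 (add ~(Y & X), ~Y):
                        × closes — contains both Y and ~Y.
                  branch 1.2.2.1.2 (add ~(~X & (Y & ~X))):
                    ~(~X & (Y & ~X)): β-rule — branch into ~~X  //  ~(Y & ~X).
                      branch 1.2.2.1.2.1 (add ~~X):
                        ○ open, literals {X=T, Y=T}.
                      branch 1.2.2.1.2.2 (add ~(Y & ~X)):
                        ~(Y & ~X): β-rule — branch into ~Y  //  ~~X.
                          branch 1.2.2.1.2.2.1 (add ~Y):
                            × closes — contains both Y and ~Y.
                          branch 1.2.2.1.2.2.2 (add ~~X):
                            ○ open, literals {X=T, Y=T}.
              branch 1.2.2.2 (add ~((~Y | Z) <-> ~Z)):
                ~((~Y | Z) <-> ~Z): β-rule — branch into (~Y | Z), ~~Z  //  ~(~Y | Z), ~Z.
                  branch 1.2.2.2.1 (add (~Y | Z), ~~Z):
                    (~Y | Z): β-rule — branch into ~Y  //  Z.
                      branch 1.2.2.2.1.1 (add ~Y):
                        × closes — contains both Y and ~Y.
                      branch 1.2.2.2.1.2 (add Z):
                        ○ open, literals {Y=T, Z=T}.
                  branch 1.2.2.2.2 (add ~(~Y | Z), ~Z):
                    ~(~Y | Z): α-rule — add ~~Y, ~Z.
                    ○ open, literals {Y=T, Z=F}.
  branch 2 (add X):
    ○ open, literals {X=T}.
4 branches closed, 7 open.
Each open branch fixes some atoms; the unmentioned ones are free. Counting distinct full assignments: branch {X=F, Y=T, Z=T} (none free) contributes 1 new; branch {X=T, Y=T} (Z) contributes 2 new; branch {X=T, Y=T} (Z) contributes 0 new; branch {X=T, Y=T} (Z) contributes 0 new; branch {Y=T, Z=T} (X) contributes 0 new; branch {Y=T, Z=F} (X) contributes 1 new; branch {X=T} (Y, Z) contributes 2 new. Total: 6.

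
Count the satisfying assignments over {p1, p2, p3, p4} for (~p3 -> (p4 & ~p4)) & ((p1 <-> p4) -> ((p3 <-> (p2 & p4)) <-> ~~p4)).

Initial set: {((~p3 -> (p4 & ~p4)) & ((p1 <-> p4) -> ((p3 <-> (p2 & p4)) <-> ~~p4)))}.
((~p3 -> (p4 & ~p4)) & ((p1 <-> p4) -> ((p3 <-> (p2 & p4)) <-> ~~p4))): α-rule — add (~p3 -> (p4 & ~p4)), ((p1 <-> p4) -> ((p3 <-> (p2 & p4)) <-> ~~p4)).
(~p3 -> (p4 & ~p4)): β-rule — branch into ~~p3  //  (p4 & ~p4).
  branch 1 (add ~~p3):
    ((p1 <-> p4) -> ((p3 <-> (p2 & p4)) <-> ~~p4)): β-rule — branch into ~(p1 <-> p4)  //  ((p3 <-> (p2 & p4)) <-> ~~p4).
      branch 1.1 (add ~(p1 <-> p4)):
        ~(p1 <-> p4): β-rule — branch into p1, ~p4  //  ~p1, p4.
          branch 1.1.1 (add p1, ~p4):
            ○ open, literals {p1=true, p3=true, p4=false}.
          branch 1.1.2 (add ~p1, p4):
            ○ open, literals {p1=false, p3=true, p4=true}.
      branch 1.2 (add ((p3 <-> (p2 & p4)) <-> ~~p4)):
        ((p3 <-> (p2 & p4)) <-> ~~p4): β-rule — branch into (p3 <-> (p2 & p4)), ~~p4  //  ~(p3 <-> (p2 & p4)), ~~~p4.
          branch 1.2.1 (add (p3 <-> (p2 & p4)), ~~p4):
            ~~p4: drop double negation, giving p4.
            (p3 <-> (p2 & p4)): β-rule — branch into p3, (p2 & p4)  //  ~p3, ~(p2 & p4).
              branch 1.2.1.1 (add p3, (p2 & p4)):
                (p2 & p4): α-rule — add p2, p4.
                ○ open, literals {p2=true, p3=true, p4=true}.
              branch 1.2.1.2 (add ~p3, ~(p2 & p4)):
                × closes — contains both p3 and ~p3.
          branch 1.2.2 (add ~(p3 <-> (p2 & p4)), ~~~p4):
            ~~~p4: drop double negation, giving ~p4.
            ~(p3 <-> (p2 & p4)): β-rule — branch into p3, ~(p2 & p4)  //  ~p3, (p2 & p4).
              branch 1.2.2.1 (add p3, ~(p2 & p4)):
                ~(p2 & p4): β-rule — branch into ~p2  //  ~p4.
                  branch 1.2.2.1.1 (add ~p2):
                    ○ open, literals {p2=false, p3=true, p4=false}.
                  branch 1.2.2.1.2 (add ~p4):
                    ○ open, literals {p3=true, p4=false}.
              branch 1.2.2.2 (add ~p3, (p2 & p4)):
                × closes — contains both p3 and ~p3.
  branch 2 (add (p4 & ~p4)):
    (p4 & ~p4): α-rule — add p4, ~p4.
    × closes — contains both p4 and ~p4.
3 branches closed, 5 open.
Each open branch fixes some atoms; the unmentioned ones are free. Counting distinct full assignments: branch {p1=true, p3=true, p4=false} (p2) contributes 2 new; branch {p1=false, p3=true, p4=true} (p2) contributes 2 new; branch {p2=true, p3=true, p4=true} (p1) contributes 1 new; branch {p2=false, p3=true, p4=false} (p1) contributes 1 new; branch {p3=true, p4=false} (p1, p2) contributes 1 new. Total: 7.

7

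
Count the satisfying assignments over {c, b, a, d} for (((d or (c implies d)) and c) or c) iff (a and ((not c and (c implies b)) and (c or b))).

Initial set: {((((d or (c implies d)) and c) or c) iff (a and ((not c and (c implies b)) and (c or b))))}.
((((d or (c implies d)) and c) or c) iff (a and ((not c and (c implies b)) and (c or b)))): β-rule — branch into (((d or (c implies d)) and c) or c), (a and ((not c and (c implies b)) and (c or b)))  //  not (((d or (c implies d)) and c) or c), not (a and ((not c and (c implies b)) and (c or b))).
  branch 1 (add (((d or (c implies d)) and c) or c), (a and ((not c and (c implies b)) and (c or b)))):
    (a and ((not c and (c implies b)) and (c or b))): α-rule — add a, ((not c and (c implies b)) and (c or b)).
    ((not c and (c implies b)) and (c or b)): α-rule — add (not c and (c implies b)), (c or b).
    (not c and (c implies b)): α-rule — add not c, (c implies b).
    (((d or (c implies d)) and c) or c): β-rule — branch into ((d or (c implies d)) and c)  //  c.
      branch 1.1 (add ((d or (c implies d)) and c)):
        ((d or (c implies d)) and c): α-rule — add (d or (c implies d)), c.
        × closes — contains both c and not c.
      branch 1.2 (add c):
        × closes — contains both c and not c.
  branch 2 (add not (((d or (c implies d)) and c) or c), not (a and ((not c and (c implies b)) and (c or b)))):
    not (((d or (c implies d)) and c) or c): α-rule — add not ((d or (c implies d)) and c), not c.
    not (a and ((not c and (c implies b)) and (c or b))): β-rule — branch into not a  //  not ((not c and (c implies b)) and (c or b)).
      branch 2.1 (add not a):
        not ((d or (c implies d)) and c): β-rule — branch into not (d or (c implies d))  //  not c.
          branch 2.1.1 (add not (d or (c implies d))):
            not (d or (c implies d)): α-rule — add not d, not (c implies d).
            not (c implies d): α-rule — add c, not d.
            × closes — contains both c and not c.
          branch 2.1.2 (add not c):
            ○ open, literals {a=0, c=0}.
      branch 2.2 (add not ((not c and (c implies b)) and (c or b))):
        not ((d or (c implies d)) and c): β-rule — branch into not (d or (c implies d))  //  not c.
          branch 2.2.1 (add not (d or (c implies d))):
            not (d or (c implies d)): α-rule — add not d, not (c implies d).
            not (c implies d): α-rule — add c, not d.
            × closes — contains both c and not c.
          branch 2.2.2 (add not c):
            not ((not c and (c implies b)) and (c or b)): β-rule — branch into not (not c and (c implies b))  //  not (c or b).
              branch 2.2.2.1 (add not (not c and (c implies b))):
                not (not c and (c implies b)): β-rule — branch into not not c  //  not (c implies b).
                  branch 2.2.2.1.1 (add not not c):
                    × closes — contains both c and not c.
                  branch 2.2.2.1.2 (add not (c implies b)):
                    not (c implies b): α-rule — add c, not b.
                    × closes — contains both c and not c.
              branch 2.2.2.2 (add not (c or b)):
                not (c or b): α-rule — add not c, not b.
                ○ open, literals {b=0, c=0}.
6 branches closed, 2 open.
Each open branch fixes some atoms; the unmentioned ones are free. Counting distinct full assignments: branch {a=0, c=0} (b, d) contributes 4 new; branch {b=0, c=0} (a, d) contributes 2 new. Total: 6.

6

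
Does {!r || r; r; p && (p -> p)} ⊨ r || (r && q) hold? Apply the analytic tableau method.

Yes

Initial set: {T (!r || r); T r; T (p && (p -> p)); F (r || (r && q))}.
T (p && (p -> p)): α-rule — add T p, T (p -> p).
F (r || (r && q)): α-rule — add F r, F (r && q).
× closes — contains both r and !r.
All 1 branch closes.
Every branch closed, so the premises entail the conclusion.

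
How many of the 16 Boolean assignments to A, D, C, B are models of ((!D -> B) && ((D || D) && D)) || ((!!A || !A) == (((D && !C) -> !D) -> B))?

12

Initial set: {(((!D -> B) && ((D || D) && D)) || ((!!A || !A) == (((D && !C) -> !D) -> B)))}.
(((!D -> B) && ((D || D) && D)) || ((!!A || !A) == (((D && !C) -> !D) -> B))): β-rule — branch into ((!D -> B) && ((D || D) && D))  //  ((!!A || !A) == (((D && !C) -> !D) -> B)).
  branch 1 (add ((!D -> B) && ((D || D) && D))):
    ((!D -> B) && ((D || D) && D)): α-rule — add (!D -> B), ((D || D) && D).
    ((D || D) && D): α-rule — add (D || D), D.
    (!D -> B): β-rule — branch into !!D  //  B.
      branch 1.1 (add !!D):
        (D || D): β-rule — branch into D  //  D.
          branch 1.1.1 (add D):
            ○ open, literals {D=T}.
          branch 1.1.2 (add D):
            ○ open, literals {D=T}.
      branch 1.2 (add B):
        (D || D): β-rule — branch into D  //  D.
          branch 1.2.1 (add D):
            ○ open, literals {B=T, D=T}.
          branch 1.2.2 (add D):
            ○ open, literals {B=T, D=T}.
  branch 2 (add ((!!A || !A) == (((D && !C) -> !D) -> B))):
    ((!!A || !A) == (((D && !C) -> !D) -> B)): β-rule — branch into (!!A || !A), (((D && !C) -> !D) -> B)  //  !(!!A || !A), !(((D && !C) -> !D) -> B).
      branch 2.1 (add (!!A || !A), (((D && !C) -> !D) -> B)):
        (!!A || !A): β-rule — branch into !!A  //  !A.
          branch 2.1.1 (add !!A):
            !!A: drop double negation, giving A.
            (((D && !C) -> !D) -> B): β-rule — branch into !((D && !C) -> !D)  //  B.
              branch 2.1.1.1 (add !((D && !C) -> !D)):
                !((D && !C) -> !D): α-rule — add (D && !C), !!D.
                (D && !C): α-rule — add D, !C.
                ○ open, literals {A=T, C=F, D=T}.
              branch 2.1.1.2 (add B):
                ○ open, literals {A=T, B=T}.
          branch 2.1.2 (add !A):
            (((D && !C) -> !D) -> B): β-rule — branch into !((D && !C) -> !D)  //  B.
              branch 2.1.2.1 (add !((D && !C) -> !D)):
                !((D && !C) -> !D): α-rule — add (D && !C), !!D.
                (D && !C): α-rule — add D, !C.
                ○ open, literals {A=F, C=F, D=T}.
              branch 2.1.2.2 (add B):
                ○ open, literals {A=F, B=T}.
      branch 2.2 (add !(!!A || !A), !(((D && !C) -> !D) -> B)):
        !(!!A || !A): α-rule — add !!!A, !!A.
        !(((D && !C) -> !D) -> B): α-rule — add ((D && !C) -> !D), !B.
        !!!A: drop double negation, giving !A.
        × closes — contains both A and !A.
1 branch closed, 8 open.
Each open branch fixes some atoms; the unmentioned ones are free. Counting distinct full assignments: branch {D=T} (A, C, B) contributes 8 new; branch {D=T} (A, C, B) contributes 0 new; branch {B=T, D=T} (A, C) contributes 0 new; branch {B=T, D=T} (A, C) contributes 0 new; branch {A=T, C=F, D=T} (B) contributes 0 new; branch {A=T, B=T} (D, C) contributes 2 new; branch {A=F, C=F, D=T} (B) contributes 0 new; branch {A=F, B=T} (D, C) contributes 2 new. Total: 12.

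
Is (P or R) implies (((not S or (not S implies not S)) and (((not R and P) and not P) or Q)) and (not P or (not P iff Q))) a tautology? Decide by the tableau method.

Assume the negation and expand:
Initial set: {not ((P or R) implies (((not S or (not S implies not S)) and (((not R and P) and not P) or Q)) and (not P or (not P iff Q))))}.
not ((P or R) implies (((not S or (not S implies not S)) and (((not R and P) and not P) or Q)) and (not P or (not P iff Q)))): α-rule — add (P or R), not (((not S or (not S implies not S)) and (((not R and P) and not P) or Q)) and (not P or (not P iff Q))).
(P or R): β-rule — branch into P  //  R.
  branch 1 (add P):
    not (((not S or (not S implies not S)) and (((not R and P) and not P) or Q)) and (not P or (not P iff Q))): β-rule — branch into not ((not S or (not S implies not S)) and (((not R and P) and not P) or Q))  //  not (not P or (not P iff Q)).
      branch 1.1 (add not ((not S or (not S implies not S)) and (((not R and P) and not P) or Q))):
        not ((not S or (not S implies not S)) and (((not R and P) and not P) or Q)): β-rule — branch into not (not S or (not S implies not S))  //  not (((not R and P) and not P) or Q).
          branch 1.1.1 (add not (not S or (not S implies not S))):
            not (not S or (not S implies not S)): α-rule — add not not S, not (not S implies not S).
            not (not S implies not S): α-rule — add not S, not not S.
            × closes — contains both S and not S.
          branch 1.1.2 (add not (((not R and P) and not P) or Q)):
            not (((not R and P) and not P) or Q): α-rule — add not ((not R and P) and not P), not Q.
            not ((not R and P) and not P): β-rule — branch into not (not R and P)  //  not not P.
              branch 1.1.2.1 (add not (not R and P)):
                not (not R and P): β-rule — branch into not not R  //  not P.
                  branch 1.1.2.1.1 (add not not R):
                    ○ open, literals {P=T, Q=F, R=T}.
                  branch 1.1.2.1.2 (add not P):
                    × closes — contains both P and not P.
              branch 1.1.2.2 (add not not P):
                ○ open, literals {P=T, Q=F}.
      branch 1.2 (add not (not P or (not P iff Q))):
        not (not P or (not P iff Q)): α-rule — add not not P, not (not P iff Q).
        not (not P iff Q): β-rule — branch into not P, not Q  //  not not P, Q.
          branch 1.2.1 (add not P, not Q):
            × closes — contains both P and not P.
          branch 1.2.2 (add not not P, Q):
            ○ open, literals {P=T, Q=T}.
  branch 2 (add R):
    not (((not S or (not S implies not S)) and (((not R and P) and not P) or Q)) and (not P or (not P iff Q))): β-rule — branch into not ((not S or (not S implies not S)) and (((not R and P) and not P) or Q))  //  not (not P or (not P iff Q)).
      branch 2.1 (add not ((not S or (not S implies not S)) and (((not R and P) and not P) or Q))):
        not ((not S or (not S implies not S)) and (((not R and P) and not P) or Q)): β-rule — branch into not (not S or (not S implies not S))  //  not (((not R and P) and not P) or Q).
          branch 2.1.1 (add not (not S or (not S implies not S))):
            not (not S or (not S implies not S)): α-rule — add not not S, not (not S implies not S).
            not (not S implies not S): α-rule — add not S, not not S.
            × closes — contains both S and not S.
          branch 2.1.2 (add not (((not R and P) and not P) or Q)):
            not (((not R and P) and not P) or Q): α-rule — add not ((not R and P) and not P), not Q.
            not ((not R and P) and not P): β-rule — branch into not (not R and P)  //  not not P.
              branch 2.1.2.1 (add not (not R and P)):
                not (not R and P): β-rule — branch into not not R  //  not P.
                  branch 2.1.2.1.1 (add not not R):
                    ○ open, literals {Q=F, R=T}.
                  branch 2.1.2.1.2 (add not P):
                    ○ open, literals {P=F, Q=F, R=T}.
              branch 2.1.2.2 (add not not P):
                ○ open, literals {P=T, Q=F, R=T}.
      branch 2.2 (add not (not P or (not P iff Q))):
        not (not P or (not P iff Q)): α-rule — add not not P, not (not P iff Q).
        not (not P iff Q): β-rule — branch into not P, not Q  //  not not P, Q.
          branch 2.2.1 (add not P, not Q):
            × closes — contains both P and not P.
          branch 2.2.2 (add not not P, Q):
            ○ open, literals {P=T, Q=T, R=T}.
5 branches closed, 7 open.
An open branch gives a countermodel: P=T, Q=F, R=T (unmentioned atoms arbitrary); under it the original formula is false.

Not valid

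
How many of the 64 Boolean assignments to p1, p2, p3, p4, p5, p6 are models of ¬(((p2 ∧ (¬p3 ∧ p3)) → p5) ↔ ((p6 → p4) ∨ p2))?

Initial set: {¬(((p2 ∧ (¬p3 ∧ p3)) → p5) ↔ ((p6 → p4) ∨ p2))}.
¬(((p2 ∧ (¬p3 ∧ p3)) → p5) ↔ ((p6 → p4) ∨ p2)): β-rule — branch into ((p2 ∧ (¬p3 ∧ p3)) → p5), ¬((p6 → p4) ∨ p2)  //  ¬((p2 ∧ (¬p3 ∧ p3)) → p5), ((p6 → p4) ∨ p2).
  branch 1 (add ((p2 ∧ (¬p3 ∧ p3)) → p5), ¬((p6 → p4) ∨ p2)):
    ¬((p6 → p4) ∨ p2): α-rule — add ¬(p6 → p4), ¬p2.
    ¬(p6 → p4): α-rule — add p6, ¬p4.
    ((p2 ∧ (¬p3 ∧ p3)) → p5): β-rule — branch into ¬(p2 ∧ (¬p3 ∧ p3))  //  p5.
      branch 1.1 (add ¬(p2 ∧ (¬p3 ∧ p3))):
        ¬(p2 ∧ (¬p3 ∧ p3)): β-rule — branch into ¬p2  //  ¬(¬p3 ∧ p3).
          branch 1.1.1 (add ¬p2):
            ○ open, literals {p2=false, p4=false, p6=true}.
          branch 1.1.2 (add ¬(¬p3 ∧ p3)):
            ¬(¬p3 ∧ p3): β-rule — branch into ¬¬p3  //  ¬p3.
              branch 1.1.2.1 (add ¬¬p3):
                ○ open, literals {p2=false, p3=true, p4=false, p6=true}.
              branch 1.1.2.2 (add ¬p3):
                ○ open, literals {p2=false, p3=false, p4=false, p6=true}.
      branch 1.2 (add p5):
        ○ open, literals {p2=false, p4=false, p5=true, p6=true}.
  branch 2 (add ¬((p2 ∧ (¬p3 ∧ p3)) → p5), ((p6 → p4) ∨ p2)):
    ¬((p2 ∧ (¬p3 ∧ p3)) → p5): α-rule — add (p2 ∧ (¬p3 ∧ p3)), ¬p5.
    (p2 ∧ (¬p3 ∧ p3)): α-rule — add p2, (¬p3 ∧ p3).
    (¬p3 ∧ p3): α-rule — add ¬p3, p3.
    × closes — contains both p3 and ¬p3.
1 branch closed, 4 open.
Each open branch fixes some atoms; the unmentioned ones are free. Counting distinct full assignments: branch {p2=false, p4=false, p6=true} (p1, p3, p5) contributes 8 new; branch {p2=false, p3=true, p4=false, p6=true} (p1, p5) contributes 0 new; branch {p2=false, p3=false, p4=false, p6=true} (p1, p5) contributes 0 new; branch {p2=false, p4=false, p5=true, p6=true} (p1, p3) contributes 0 new. Total: 8.

8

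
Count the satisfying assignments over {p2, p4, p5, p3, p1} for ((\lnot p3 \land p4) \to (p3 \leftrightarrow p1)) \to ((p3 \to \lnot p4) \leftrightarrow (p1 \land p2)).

14

Initial set: {(((\lnot p3 \land p4) \to (p3 \leftrightarrow p1)) \to ((p3 \to \lnot p4) \leftrightarrow (p1 \land p2)))}.
(((\lnot p3 \land p4) \to (p3 \leftrightarrow p1)) \to ((p3 \to \lnot p4) \leftrightarrow (p1 \land p2))): β-rule — branch into \lnot ((\lnot p3 \land p4) \to (p3 \leftrightarrow p1))  //  ((p3 \to \lnot p4) \leftrightarrow (p1 \land p2)).
  branch 1 (add \lnot ((\lnot p3 \land p4) \to (p3 \leftrightarrow p1))):
    \lnot ((\lnot p3 \land p4) \to (p3 \leftrightarrow p1)): α-rule — add (\lnot p3 \land p4), \lnot (p3 \leftrightarrow p1).
    (\lnot p3 \land p4): α-rule — add \lnot p3, p4.
    \lnot (p3 \leftrightarrow p1): β-rule — branch into p3, \lnot p1  //  \lnot p3, p1.
      branch 1.1 (add p3, \lnot p1):
        × closes — contains both p3 and \lnot p3.
      branch 1.2 (add \lnot p3, p1):
        ○ open, literals {p1=1, p3=0, p4=1}.
  branch 2 (add ((p3 \to \lnot p4) \leftrightarrow (p1 \land p2))):
    ((p3 \to \lnot p4) \leftrightarrow (p1 \land p2)): β-rule — branch into (p3 \to \lnot p4), (p1 \land p2)  //  \lnot (p3 \to \lnot p4), \lnot (p1 \land p2).
      branch 2.1 (add (p3 \to \lnot p4), (p1 \land p2)):
        (p1 \land p2): α-rule — add p1, p2.
        (p3 \to \lnot p4): β-rule — branch into \lnot p3  //  \lnot p4.
          branch 2.1.1 (add \lnot p3):
            ○ open, literals {p1=1, p2=1, p3=0}.
          branch 2.1.2 (add \lnot p4):
            ○ open, literals {p1=1, p2=1, p4=0}.
      branch 2.2 (add \lnot (p3 \to \lnot p4), \lnot (p1 \land p2)):
        \lnot (p3 \to \lnot p4): α-rule — add p3, \lnot \lnot p4.
        \lnot (p1 \land p2): β-rule — branch into \lnot p1  //  \lnot p2.
          branch 2.2.1 (add \lnot p1):
            ○ open, literals {p1=0, p3=1, p4=1}.
          branch 2.2.2 (add \lnot p2):
            ○ open, literals {p2=0, p3=1, p4=1}.
1 branch closed, 5 open.
Each open branch fixes some atoms; the unmentioned ones are free. Counting distinct full assignments: branch {p1=1, p3=0, p4=1} (p2, p5) contributes 4 new; branch {p1=1, p2=1, p3=0} (p4, p5) contributes 2 new; branch {p1=1, p2=1, p4=0} (p5, p3) contributes 2 new; branch {p1=0, p3=1, p4=1} (p2, p5) contributes 4 new; branch {p2=0, p3=1, p4=1} (p5, p1) contributes 2 new. Total: 14.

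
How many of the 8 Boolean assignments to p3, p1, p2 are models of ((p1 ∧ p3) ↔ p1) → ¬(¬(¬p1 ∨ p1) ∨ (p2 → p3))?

Initial set: {(((p1 ∧ p3) ↔ p1) → ¬(¬(¬p1 ∨ p1) ∨ (p2 → p3)))}.
(((p1 ∧ p3) ↔ p1) → ¬(¬(¬p1 ∨ p1) ∨ (p2 → p3))): β-rule — branch into ¬((p1 ∧ p3) ↔ p1)  //  ¬(¬(¬p1 ∨ p1) ∨ (p2 → p3)).
  branch 1 (add ¬((p1 ∧ p3) ↔ p1)):
    ¬((p1 ∧ p3) ↔ p1): β-rule — branch into (p1 ∧ p3), ¬p1  //  ¬(p1 ∧ p3), p1.
      branch 1.1 (add (p1 ∧ p3), ¬p1):
        (p1 ∧ p3): α-rule — add p1, p3.
        × closes — contains both p1 and ¬p1.
      branch 1.2 (add ¬(p1 ∧ p3), p1):
        ¬(p1 ∧ p3): β-rule — branch into ¬p1  //  ¬p3.
          branch 1.2.1 (add ¬p1):
            × closes — contains both p1 and ¬p1.
          branch 1.2.2 (add ¬p3):
            ○ open, literals {p1=T, p3=F}.
  branch 2 (add ¬(¬(¬p1 ∨ p1) ∨ (p2 → p3))):
    ¬(¬(¬p1 ∨ p1) ∨ (p2 → p3)): α-rule — add ¬¬(¬p1 ∨ p1), ¬(p2 → p3).
    ¬(p2 → p3): α-rule — add p2, ¬p3.
    ¬¬(¬p1 ∨ p1): β-rule — branch into ¬p1  //  p1.
      branch 2.1 (add ¬p1):
        ○ open, literals {p1=F, p2=T, p3=F}.
      branch 2.2 (add p1):
        ○ open, literals {p1=T, p2=T, p3=F}.
2 branches closed, 3 open.
Each open branch fixes some atoms; the unmentioned ones are free. Counting distinct full assignments: branch {p1=T, p3=F} (p2) contributes 2 new; branch {p1=F, p2=T, p3=F} (none free) contributes 1 new; branch {p1=T, p2=T, p3=F} (none free) contributes 0 new. Total: 3.

3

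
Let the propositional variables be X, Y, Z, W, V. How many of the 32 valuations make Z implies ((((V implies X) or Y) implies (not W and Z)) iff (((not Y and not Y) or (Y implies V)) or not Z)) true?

Initial set: {(Z implies ((((V implies X) or Y) implies (not W and Z)) iff (((not Y and not Y) or (Y implies V)) or not Z)))}.
(Z implies ((((V implies X) or Y) implies (not W and Z)) iff (((not Y and not Y) or (Y implies V)) or not Z))): β-rule — branch into not Z  //  ((((V implies X) or Y) implies (not W and Z)) iff (((not Y and not Y) or (Y implies V)) or not Z)).
  branch 1 (add not Z):
    ○ open, literals {Z=0}.
  branch 2 (add ((((V implies X) or Y) implies (not W and Z)) iff (((not Y and not Y) or (Y implies V)) or not Z))):
    ((((V implies X) or Y) implies (not W and Z)) iff (((not Y and not Y) or (Y implies V)) or not Z)): β-rule — branch into (((V implies X) or Y) implies (not W and Z)), (((not Y and not Y) or (Y implies V)) or not Z)  //  not (((V implies X) or Y) implies (not W and Z)), not (((not Y and not Y) or (Y implies V)) or not Z).
      branch 2.1 (add (((V implies X) or Y) implies (not W and Z)), (((not Y and not Y) or (Y implies V)) or not Z)):
        (((V implies X) or Y) implies (not W and Z)): β-rule — branch into not ((V implies X) or Y)  //  (not W and Z).
          branch 2.1.1 (add not ((V implies X) or Y)):
            not ((V implies X) or Y): α-rule — add not (V implies X), not Y.
            not (V implies X): α-rule — add V, not X.
            (((not Y and not Y) or (Y implies V)) or not Z): β-rule — branch into ((not Y and not Y) or (Y implies V))  //  not Z.
              branch 2.1.1.1 (add ((not Y and not Y) or (Y implies V))):
                ((not Y and not Y) or (Y implies V)): β-rule — branch into (not Y and not Y)  //  (Y implies V).
                  branch 2.1.1.1.1 (add (not Y and not Y)):
                    (not Y and not Y): α-rule — add not Y, not Y.
                    ○ open, literals {V=1, X=0, Y=0}.
                  branch 2.1.1.1.2 (add (Y implies V)):
                    (Y implies V): β-rule — branch into not Y  //  V.
                      branch 2.1.1.1.2.1 (add not Y):
                        ○ open, literals {V=1, X=0, Y=0}.
                      branch 2.1.1.1.2.2 (add V):
                        ○ open, literals {V=1, X=0, Y=0}.
              branch 2.1.1.2 (add not Z):
                ○ open, literals {V=1, X=0, Y=0, Z=0}.
          branch 2.1.2 (add (not W and Z)):
            (not W and Z): α-rule — add not W, Z.
            (((not Y and not Y) or (Y implies V)) or not Z): β-rule — branch into ((not Y and not Y) or (Y implies V))  //  not Z.
              branch 2.1.2.1 (add ((not Y and not Y) or (Y implies V))):
                ((not Y and not Y) or (Y implies V)): β-rule — branch into (not Y and not Y)  //  (Y implies V).
                  branch 2.1.2.1.1 (add (not Y and not Y)):
                    (not Y and not Y): α-rule — add not Y, not Y.
                    ○ open, literals {W=0, Y=0, Z=1}.
                  branch 2.1.2.1.2 (add (Y implies V)):
                    (Y implies V): β-rule — branch into not Y  //  V.
                      branch 2.1.2.1.2.1 (add not Y):
                        ○ open, literals {W=0, Y=0, Z=1}.
                      branch 2.1.2.1.2.2 (add V):
                        ○ open, literals {V=1, W=0, Z=1}.
              branch 2.1.2.2 (add not Z):
                × closes — contains both Z and not Z.
      branch 2.2 (add not (((V implies X) or Y) implies (not W and Z)), not (((not Y and not Y) or (Y implies V)) or not Z)):
        not (((V implies X) or Y) implies (not W and Z)): α-rule — add ((V implies X) or Y), not (not W and Z).
        not (((not Y and not Y) or (Y implies V)) or not Z): α-rule — add not ((not Y and not Y) or (Y implies V)), not not Z.
        not ((not Y and not Y) or (Y implies V)): α-rule — add not (not Y and not Y), not (Y implies V).
        not (Y implies V): α-rule — add Y, not V.
        ((V implies X) or Y): β-rule — branch into (V implies X)  //  Y.
          branch 2.2.1 (add (V implies X)):
            not (not W and Z): β-rule — branch into not not W  //  not Z.
              branch 2.2.1.1 (add not not W):
                not (not Y and not Y): β-rule — branch into not not Y  //  not not Y.
                  branch 2.2.1.1.1 (add not not Y):
                    (V implies X): β-rule — branch into not V  //  X.
                      branch 2.2.1.1.1.1 (add not V):
                        ○ open, literals {V=0, W=1, Y=1, Z=1}.
                      branch 2.2.1.1.1.2 (add X):
                        ○ open, literals {V=0, W=1, X=1, Y=1, Z=1}.
                  branch 2.2.1.1.2 (add not not Y):
                    (V implies X): β-rule — branch into not V  //  X.
                      branch 2.2.1.1.2.1 (add not V):
                        ○ open, literals {V=0, W=1, Y=1, Z=1}.
                      branch 2.2.1.1.2.2 (add X):
                        ○ open, literals {V=0, W=1, X=1, Y=1, Z=1}.
              branch 2.2.1.2 (add not Z):
                × closes — contains both Z and not Z.
          branch 2.2.2 (add Y):
            not (not W and Z): β-rule — branch into not not W  //  not Z.
              branch 2.2.2.1 (add not not W):
                not (not Y and not Y): β-rule — branch into not not Y  //  not not Y.
                  branch 2.2.2.1.1 (add not not Y):
                    ○ open, literals {V=0, W=1, Y=1, Z=1}.
                  branch 2.2.2.1.2 (add not not Y):
                    ○ open, literals {V=0, W=1, Y=1, Z=1}.
              branch 2.2.2.2 (add not Z):
                × closes — contains both Z and not Z.
3 branches closed, 14 open.
Each open branch fixes some atoms; the unmentioned ones are free. Counting distinct full assignments: branch {Z=0} (X, Y, W, V) contributes 16 new; branch {V=1, X=0, Y=0} (Z, W) contributes 2 new; branch {V=1, X=0, Y=0} (Z, W) contributes 0 new; branch {V=1, X=0, Y=0} (Z, W) contributes 0 new; branch {V=1, X=0, Y=0, Z=0} (W) contributes 0 new; branch {W=0, Y=0, Z=1} (X, V) contributes 3 new; branch {W=0, Y=0, Z=1} (X, V) contributes 0 new; branch {V=1, W=0, Z=1} (X, Y) contributes 2 new; branch {V=0, W=1, Y=1, Z=1} (X) contributes 2 new; branch {V=0, W=1, X=1, Y=1, Z=1} (none free) contributes 0 new; branch {V=0, W=1, Y=1, Z=1} (X) contributes 0 new; branch {V=0, W=1, X=1, Y=1, Z=1} (none free) contributes 0 new; branch {V=0, W=1, Y=1, Z=1} (X) contributes 0 new; branch {V=0, W=1, Y=1, Z=1} (X) contributes 0 new. Total: 25.

25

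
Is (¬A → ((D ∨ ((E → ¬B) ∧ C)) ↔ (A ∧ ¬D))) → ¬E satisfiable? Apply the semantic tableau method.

Initial set: {((¬A → ((D ∨ ((E → ¬B) ∧ C)) ↔ (A ∧ ¬D))) → ¬E)}.
((¬A → ((D ∨ ((E → ¬B) ∧ C)) ↔ (A ∧ ¬D))) → ¬E): β-rule — branch into ¬(¬A → ((D ∨ ((E → ¬B) ∧ C)) ↔ (A ∧ ¬D)))  //  ¬E.
  branch 1 (add ¬(¬A → ((D ∨ ((E → ¬B) ∧ C)) ↔ (A ∧ ¬D)))):
    ¬(¬A → ((D ∨ ((E → ¬B) ∧ C)) ↔ (A ∧ ¬D))): α-rule — add ¬A, ¬((D ∨ ((E → ¬B) ∧ C)) ↔ (A ∧ ¬D)).
    ¬((D ∨ ((E → ¬B) ∧ C)) ↔ (A ∧ ¬D)): β-rule — branch into (D ∨ ((E → ¬B) ∧ C)), ¬(A ∧ ¬D)  //  ¬(D ∨ ((E → ¬B) ∧ C)), (A ∧ ¬D).
      branch 1.1 (add (D ∨ ((E → ¬B) ∧ C)), ¬(A ∧ ¬D)):
        (D ∨ ((E → ¬B) ∧ C)): β-rule — branch into D  //  ((E → ¬B) ∧ C).
          branch 1.1.1 (add D):
            ¬(A ∧ ¬D): β-rule — branch into ¬A  //  ¬¬D.
              branch 1.1.1.1 (add ¬A):
                ○ open, literals {A=0, D=1}.
              branch 1.1.1.2 (add ¬¬D):
                ○ open, literals {A=0, D=1}.
          branch 1.1.2 (add ((E → ¬B) ∧ C)):
            ((E → ¬B) ∧ C): α-rule — add (E → ¬B), C.
            ¬(A ∧ ¬D): β-rule — branch into ¬A  //  ¬¬D.
              branch 1.1.2.1 (add ¬A):
                (E → ¬B): β-rule — branch into ¬E  //  ¬B.
                  branch 1.1.2.1.1 (add ¬E):
                    ○ open, literals {A=0, C=1, E=0}.
                  branch 1.1.2.1.2 (add ¬B):
                    ○ open, literals {A=0, B=0, C=1}.
              branch 1.1.2.2 (add ¬¬D):
                (E → ¬B): β-rule — branch into ¬E  //  ¬B.
                  branch 1.1.2.2.1 (add ¬E):
                    ○ open, literals {A=0, C=1, D=1, E=0}.
                  branch 1.1.2.2.2 (add ¬B):
                    ○ open, literals {A=0, B=0, C=1, D=1}.
      branch 1.2 (add ¬(D ∨ ((E → ¬B) ∧ C)), (A ∧ ¬D)):
        ¬(D ∨ ((E → ¬B) ∧ C)): α-rule — add ¬D, ¬((E → ¬B) ∧ C).
        (A ∧ ¬D): α-rule — add A, ¬D.
        × closes — contains both A and ¬A.
  branch 2 (add ¬E):
    ○ open, literals {E=0}.
1 branch closed, 7 open.
An open branch gives a satisfying assignment: A=0, D=1.

Satisfiable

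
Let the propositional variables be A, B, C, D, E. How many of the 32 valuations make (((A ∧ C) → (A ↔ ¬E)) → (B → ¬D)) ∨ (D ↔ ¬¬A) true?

28

Initial set: {T ((((A ∧ C) → (A ↔ ¬E)) → (B → ¬D)) ∨ (D ↔ ¬¬A))}.
T ((((A ∧ C) → (A ↔ ¬E)) → (B → ¬D)) ∨ (D ↔ ¬¬A)): β-rule — branch into T (((A ∧ C) → (A ↔ ¬E)) → (B → ¬D))  //  T (D ↔ ¬¬A).
  branch 1 (add T (((A ∧ C) → (A ↔ ¬E)) → (B → ¬D))):
    T (((A ∧ C) → (A ↔ ¬E)) → (B → ¬D)): β-rule — branch into F ((A ∧ C) → (A ↔ ¬E))  //  T (B → ¬D).
      branch 1.1 (add F ((A ∧ C) → (A ↔ ¬E))):
        F ((A ∧ C) → (A ↔ ¬E)): α-rule — add T (A ∧ C), F (A ↔ ¬E).
        T (A ∧ C): α-rule — add T A, T C.
        F (A ↔ ¬E): β-rule — branch into T A, F ¬E  //  F A, T ¬E.
          branch 1.1.1 (add T A, F ¬E):
            ○ open, literals {A=1, C=1, E=1}.
          branch 1.1.2 (add F A, T ¬E):
            × closes — contains both A and ¬A.
      branch 1.2 (add T (B → ¬D)):
        T (B → ¬D): β-rule — branch into F B  //  T ¬D.
          branch 1.2.1 (add F B):
            ○ open, literals {B=0}.
          branch 1.2.2 (add T ¬D):
            ○ open, literals {D=0}.
  branch 2 (add T (D ↔ ¬¬A)):
    T (D ↔ ¬¬A): β-rule — branch into T D, T ¬¬A  //  F D, F ¬¬A.
      branch 2.1 (add T D, T ¬¬A):
        T ¬¬A: drop double negation, giving T A.
        ○ open, literals {A=1, D=1}.
      branch 2.2 (add F D, F ¬¬A):
        F ¬¬A: drop double negation, giving F A.
        ○ open, literals {A=0, D=0}.
1 branch closed, 5 open.
Each open branch fixes some atoms; the unmentioned ones are free. Counting distinct full assignments: branch {A=1, C=1, E=1} (B, D) contributes 4 new; branch {B=0} (A, C, D, E) contributes 14 new; branch {D=0} (A, B, C, E) contributes 7 new; branch {A=1, D=1} (B, C, E) contributes 3 new; branch {A=0, D=0} (B, C, E) contributes 0 new. Total: 28.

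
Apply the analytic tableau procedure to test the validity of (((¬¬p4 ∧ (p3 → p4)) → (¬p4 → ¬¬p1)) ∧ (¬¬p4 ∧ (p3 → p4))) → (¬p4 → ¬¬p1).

Assume the negation and expand:
Initial set: {F ((((¬¬p4 ∧ (p3 → p4)) → (¬p4 → ¬¬p1)) ∧ (¬¬p4 ∧ (p3 → p4))) → (¬p4 → ¬¬p1))}.
F ((((¬¬p4 ∧ (p3 → p4)) → (¬p4 → ¬¬p1)) ∧ (¬¬p4 ∧ (p3 → p4))) → (¬p4 → ¬¬p1)): α-rule — add T (((¬¬p4 ∧ (p3 → p4)) → (¬p4 → ¬¬p1)) ∧ (¬¬p4 ∧ (p3 → p4))), F (¬p4 → ¬¬p1).
T (((¬¬p4 ∧ (p3 → p4)) → (¬p4 → ¬¬p1)) ∧ (¬¬p4 ∧ (p3 → p4))): α-rule — add T ((¬¬p4 ∧ (p3 → p4)) → (¬p4 → ¬¬p1)), T (¬¬p4 ∧ (p3 → p4)).
F (¬p4 → ¬¬p1): α-rule — add T ¬p4, F ¬¬p1.
T (¬¬p4 ∧ (p3 → p4)): α-rule — add T ¬¬p4, T (p3 → p4).
F ¬¬p1: drop double negation, giving F p1.
T ¬¬p4: drop double negation, giving T p4.
× closes — contains both p4 and ¬p4.
All 1 branch closes.
Every branch closed, so the negation is unsatisfiable and the formula is valid.

Valid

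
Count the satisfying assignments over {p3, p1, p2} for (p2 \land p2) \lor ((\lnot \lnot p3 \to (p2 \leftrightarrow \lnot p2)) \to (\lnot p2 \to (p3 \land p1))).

6

Initial set: {((p2 \land p2) \lor ((\lnot \lnot p3 \to (p2 \leftrightarrow \lnot p2)) \to (\lnot p2 \to (p3 \land p1))))}.
((p2 \land p2) \lor ((\lnot \lnot p3 \to (p2 \leftrightarrow \lnot p2)) \to (\lnot p2 \to (p3 \land p1)))): β-rule — branch into (p2 \land p2)  //  ((\lnot \lnot p3 \to (p2 \leftrightarrow \lnot p2)) \to (\lnot p2 \to (p3 \land p1))).
  branch 1 (add (p2 \land p2)):
    (p2 \land p2): α-rule — add p2, p2.
    ○ open, literals {p2=true}.
  branch 2 (add ((\lnot \lnot p3 \to (p2 \leftrightarrow \lnot p2)) \to (\lnot p2 \to (p3 \land p1)))):
    ((\lnot \lnot p3 \to (p2 \leftrightarrow \lnot p2)) \to (\lnot p2 \to (p3 \land p1))): β-rule — branch into \lnot (\lnot \lnot p3 \to (p2 \leftrightarrow \lnot p2))  //  (\lnot p2 \to (p3 \land p1)).
      branch 2.1 (add \lnot (\lnot \lnot p3 \to (p2 \leftrightarrow \lnot p2))):
        \lnot (\lnot \lnot p3 \to (p2 \leftrightarrow \lnot p2)): α-rule — add \lnot \lnot p3, \lnot (p2 \leftrightarrow \lnot p2).
        \lnot \lnot p3: drop double negation, giving p3.
        \lnot (p2 \leftrightarrow \lnot p2): β-rule — branch into p2, \lnot \lnot p2  //  \lnot p2, \lnot p2.
          branch 2.1.1 (add p2, \lnot \lnot p2):
            ○ open, literals {p2=true, p3=true}.
          branch 2.1.2 (add \lnot p2, \lnot p2):
            ○ open, literals {p2=false, p3=true}.
      branch 2.2 (add (\lnot p2 \to (p3 \land p1))):
        (\lnot p2 \to (p3 \land p1)): β-rule — branch into \lnot \lnot p2  //  (p3 \land p1).
          branch 2.2.1 (add \lnot \lnot p2):
            ○ open, literals {p2=true}.
          branch 2.2.2 (add (p3 \land p1)):
            (p3 \land p1): α-rule — add p3, p1.
            ○ open, literals {p1=true, p3=true}.
0 branches closed, 5 open.
Each open branch fixes some atoms; the unmentioned ones are free. Counting distinct full assignments: branch {p2=true} (p3, p1) contributes 4 new; branch {p2=true, p3=true} (p1) contributes 0 new; branch {p2=false, p3=true} (p1) contributes 2 new; branch {p2=true} (p3, p1) contributes 0 new; branch {p1=true, p3=true} (p2) contributes 0 new. Total: 6.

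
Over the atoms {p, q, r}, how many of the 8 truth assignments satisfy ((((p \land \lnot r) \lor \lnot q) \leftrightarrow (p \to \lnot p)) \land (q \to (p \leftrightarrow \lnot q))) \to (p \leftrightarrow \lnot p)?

6

Initial set: {(((((p \land \lnot r) \lor \lnot q) \leftrightarrow (p \to \lnot p)) \land (q \to (p \leftrightarrow \lnot q))) \to (p \leftrightarrow \lnot p))}.
(((((p \land \lnot r) \lor \lnot q) \leftrightarrow (p \to \lnot p)) \land (q \to (p \leftrightarrow \lnot q))) \to (p \leftrightarrow \lnot p)): β-rule — branch into \lnot ((((p \land \lnot r) \lor \lnot q) \leftrightarrow (p \to \lnot p)) \land (q \to (p \leftrightarrow \lnot q)))  //  (p \leftrightarrow \lnot p).
  branch 1 (add \lnot ((((p \land \lnot r) \lor \lnot q) \leftrightarrow (p \to \lnot p)) \land (q \to (p \leftrightarrow \lnot q)))):
    \lnot ((((p \land \lnot r) \lor \lnot q) \leftrightarrow (p \to \lnot p)) \land (q \to (p \leftrightarrow \lnot q))): β-rule — branch into \lnot (((p \land \lnot r) \lor \lnot q) \leftrightarrow (p \to \lnot p))  //  \lnot (q \to (p \leftrightarrow \lnot q)).
      branch 1.1 (add \lnot (((p \land \lnot r) \lor \lnot q) \leftrightarrow (p \to \lnot p))):
        \lnot (((p \land \lnot r) \lor \lnot q) \leftrightarrow (p \to \lnot p)): β-rule — branch into ((p \land \lnot r) \lor \lnot q), \lnot (p \to \lnot p)  //  \lnot ((p \land \lnot r) \lor \lnot q), (p \to \lnot p).
          branch 1.1.1 (add ((p \land \lnot r) \lor \lnot q), \lnot (p \to \lnot p)):
            \lnot (p \to \lnot p): α-rule — add p, \lnot \lnot p.
            ((p \land \lnot r) \lor \lnot q): β-rule — branch into (p \land \lnot r)  //  \lnot q.
              branch 1.1.1.1 (add (p \land \lnot r)):
                (p \land \lnot r): α-rule — add p, \lnot r.
                ○ open, literals {p=true, r=false}.
              branch 1.1.1.2 (add \lnot q):
                ○ open, literals {p=true, q=false}.
          branch 1.1.2 (add \lnot ((p \land \lnot r) \lor \lnot q), (p \to \lnot p)):
            \lnot ((p \land \lnot r) \lor \lnot q): α-rule — add \lnot (p \land \lnot r), \lnot \lnot q.
            (p \to \lnot p): β-rule — branch into \lnot p  //  \lnot p.
              branch 1.1.2.1 (add \lnot p):
                \lnot (p \land \lnot r): β-rule — branch into \lnot p  //  \lnot \lnot r.
                  branch 1.1.2.1.1 (add \lnot p):
                    ○ open, literals {p=false, q=true}.
                  branch 1.1.2.1.2 (add \lnot \lnot r):
                    ○ open, literals {p=false, q=true, r=true}.
              branch 1.1.2.2 (add \lnot p):
                \lnot (p \land \lnot r): β-rule — branch into \lnot p  //  \lnot \lnot r.
                  branch 1.1.2.2.1 (add \lnot p):
                    ○ open, literals {p=false, q=true}.
                  branch 1.1.2.2.2 (add \lnot \lnot r):
                    ○ open, literals {p=false, q=true, r=true}.
      branch 1.2 (add \lnot (q \to (p \leftrightarrow \lnot q))):
        \lnot (q \to (p \leftrightarrow \lnot q)): α-rule — add q, \lnot (p \leftrightarrow \lnot q).
        \lnot (p \leftrightarrow \lnot q): β-rule — branch into p, \lnot \lnot q  //  \lnot p, \lnot q.
          branch 1.2.1 (add p, \lnot \lnot q):
            ○ open, literals {p=true, q=true}.
          branch 1.2.2 (add \lnot p, \lnot q):
            × closes — contains both q and \lnot q.
  branch 2 (add (p \leftrightarrow \lnot p)):
    (p \leftrightarrow \lnot p): β-rule — branch into p, \lnot p  //  \lnot p, \lnot \lnot p.
      branch 2.1 (add p, \lnot p):
        × closes — contains both p and \lnot p.
      branch 2.2 (add \lnot p, \lnot \lnot p):
        × closes — contains both p and \lnot p.
3 branches closed, 7 open.
Each open branch fixes some atoms; the unmentioned ones are free. Counting distinct full assignments: branch {p=true, r=false} (q) contributes 2 new; branch {p=true, q=false} (r) contributes 1 new; branch {p=false, q=true} (r) contributes 2 new; branch {p=false, q=true, r=true} (none free) contributes 0 new; branch {p=false, q=true} (r) contributes 0 new; branch {p=false, q=true, r=true} (none free) contributes 0 new; branch {p=true, q=true} (r) contributes 1 new. Total: 6.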